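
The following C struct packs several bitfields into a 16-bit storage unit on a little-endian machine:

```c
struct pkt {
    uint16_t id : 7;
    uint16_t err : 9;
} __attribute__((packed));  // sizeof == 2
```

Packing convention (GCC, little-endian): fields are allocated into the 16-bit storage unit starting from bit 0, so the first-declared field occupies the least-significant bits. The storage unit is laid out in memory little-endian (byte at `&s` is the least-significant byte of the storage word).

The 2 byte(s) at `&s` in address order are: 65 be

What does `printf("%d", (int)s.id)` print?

[0]=0x65 [1]=0xbe (little-endian) → word 0xbe65
id:7 @ bit 0 → (0xbe65>>0)&0x7f = 0x65  ←
err:9 @ bit 7 → (0xbe65>>7)&0x1ff = 0x17c

101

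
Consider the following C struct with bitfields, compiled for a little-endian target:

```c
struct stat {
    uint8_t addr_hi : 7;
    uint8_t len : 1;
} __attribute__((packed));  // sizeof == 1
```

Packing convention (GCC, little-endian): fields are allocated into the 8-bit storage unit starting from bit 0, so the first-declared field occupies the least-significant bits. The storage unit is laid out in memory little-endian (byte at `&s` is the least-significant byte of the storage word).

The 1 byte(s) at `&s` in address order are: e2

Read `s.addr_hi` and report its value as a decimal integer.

98

[0]=0xe2 (little-endian) → word 0xe2
addr_hi:7 @ bit 0 → (0xe2>>0)&0x7f = 0x62  ←
len:1 @ bit 7 → (0xe2>>7)&0x1 = 0x1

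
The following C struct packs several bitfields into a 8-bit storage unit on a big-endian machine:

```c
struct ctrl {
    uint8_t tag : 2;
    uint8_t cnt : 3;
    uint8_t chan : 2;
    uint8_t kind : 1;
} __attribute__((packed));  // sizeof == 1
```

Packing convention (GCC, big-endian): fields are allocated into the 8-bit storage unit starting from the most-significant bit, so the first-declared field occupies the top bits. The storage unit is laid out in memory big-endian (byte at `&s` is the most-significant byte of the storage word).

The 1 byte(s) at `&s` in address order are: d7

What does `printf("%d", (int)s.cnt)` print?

[0]=0xd7 (big-endian) → word 0xd7
tag:2 @ bit 6 → (0xd7>>6)&0x3 = 0x3
cnt:3 @ bit 3 → (0xd7>>3)&0x7 = 0x2  ←
chan:2 @ bit 1 → (0xd7>>1)&0x3 = 0x3
kind:1 @ bit 0 → (0xd7>>0)&0x1 = 0x1

2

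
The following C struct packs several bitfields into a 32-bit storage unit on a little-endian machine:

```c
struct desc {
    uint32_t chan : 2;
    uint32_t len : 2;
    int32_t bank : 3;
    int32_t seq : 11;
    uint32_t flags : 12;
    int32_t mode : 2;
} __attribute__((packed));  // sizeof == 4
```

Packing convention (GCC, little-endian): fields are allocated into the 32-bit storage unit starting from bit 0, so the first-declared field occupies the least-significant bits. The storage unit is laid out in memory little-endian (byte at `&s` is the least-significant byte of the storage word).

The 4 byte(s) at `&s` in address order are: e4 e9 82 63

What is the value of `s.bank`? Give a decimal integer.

-2

[0]=0xe4 [1]=0xe9 [2]=0x82 [3]=0x63 (little-endian) → word 0x6382e9e4
chan:2 @ bit 0 → (0x6382e9e4>>0)&0x3 = 0x0
len:2 @ bit 2 → (0x6382e9e4>>2)&0x3 = 0x1
bank:3 @ bit 4 → (0x6382e9e4>>4)&0x7 = 0x6  ←
seq:11 @ bit 7 → (0x6382e9e4>>7)&0x7ff = 0x5d3
flags:12 @ bit 18 → (0x6382e9e4>>18)&0xfff = 0x8e0
mode:2 @ bit 30 → (0x6382e9e4>>30)&0x3 = 0x1
bank signed 3b, MSB=1: 6 - 8 = -2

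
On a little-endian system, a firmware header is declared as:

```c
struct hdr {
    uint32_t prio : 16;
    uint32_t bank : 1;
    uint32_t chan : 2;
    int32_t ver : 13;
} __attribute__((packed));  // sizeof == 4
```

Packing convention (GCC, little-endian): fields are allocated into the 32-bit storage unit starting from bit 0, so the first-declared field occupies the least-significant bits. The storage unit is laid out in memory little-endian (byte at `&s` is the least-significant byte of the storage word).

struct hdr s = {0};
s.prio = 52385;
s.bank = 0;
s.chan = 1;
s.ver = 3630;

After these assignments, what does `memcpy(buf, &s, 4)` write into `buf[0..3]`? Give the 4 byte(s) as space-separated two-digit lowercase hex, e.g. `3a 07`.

[0+:16] prio=52385 & 0xffff = 0xcca1; word=0x0000cca1
[16+:1] bank=0 & 0x1 = 0x0; word=0x0000cca1
[17+:2] chan=1 & 0x3 = 0x1; word=0x0002cca1
[19+:13] ver=3630 & 0x1fff = 0xe2e; word=0x7172cca1
word = 0x7172cca1 → little-endian bytes:
  [0]=0xa1  [1]=0xcc  [2]=0x72  [3]=0x71

a1 cc 72 71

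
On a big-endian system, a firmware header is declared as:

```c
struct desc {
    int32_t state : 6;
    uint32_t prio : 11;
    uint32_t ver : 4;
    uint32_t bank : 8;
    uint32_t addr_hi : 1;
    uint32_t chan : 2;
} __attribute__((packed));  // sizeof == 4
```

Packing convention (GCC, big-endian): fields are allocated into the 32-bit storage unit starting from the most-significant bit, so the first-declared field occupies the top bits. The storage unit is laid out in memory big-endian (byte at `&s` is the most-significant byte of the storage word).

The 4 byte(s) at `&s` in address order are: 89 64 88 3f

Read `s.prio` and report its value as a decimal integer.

[0]=0x89 [1]=0x64 [2]=0x88 [3]=0x3f (big-endian) → word 0x8964883f
state:6 @ bit 26 → (0x8964883f>>26)&0x3f = 0x22
prio:11 @ bit 15 → (0x8964883f>>15)&0x7ff = 0x2c9  ←
ver:4 @ bit 11 → (0x8964883f>>11)&0xf = 0x1
bank:8 @ bit 3 → (0x8964883f>>3)&0xff = 0x7
addr_hi:1 @ bit 2 → (0x8964883f>>2)&0x1 = 0x1
chan:2 @ bit 0 → (0x8964883f>>0)&0x3 = 0x3

713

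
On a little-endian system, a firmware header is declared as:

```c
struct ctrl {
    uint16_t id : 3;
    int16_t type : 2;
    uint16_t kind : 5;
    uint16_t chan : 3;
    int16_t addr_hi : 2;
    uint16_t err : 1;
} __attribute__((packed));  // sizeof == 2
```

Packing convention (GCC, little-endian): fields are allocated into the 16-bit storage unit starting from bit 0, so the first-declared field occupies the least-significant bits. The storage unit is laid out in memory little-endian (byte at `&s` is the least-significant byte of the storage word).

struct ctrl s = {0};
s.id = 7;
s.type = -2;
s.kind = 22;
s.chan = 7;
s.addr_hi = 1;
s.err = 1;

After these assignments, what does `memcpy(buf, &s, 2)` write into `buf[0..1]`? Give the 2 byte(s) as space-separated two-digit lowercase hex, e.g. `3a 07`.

d7 be

id:3 = 7 → 0x7 << 0 → word 0x0007
type:2 = -2 → 0x2 << 3 → word 0x0017
kind:5 = 22 → 0x16 << 5 → word 0x02d7
chan:3 = 7 → 0x7 << 10 → word 0x1ed7
addr_hi:2 = 1 → 0x1 << 13 → word 0x3ed7
err:1 = 1 → 0x1 << 15 → word 0xbed7
word = 0xbed7 → little-endian bytes:
  [0]=0xd7  [1]=0xbe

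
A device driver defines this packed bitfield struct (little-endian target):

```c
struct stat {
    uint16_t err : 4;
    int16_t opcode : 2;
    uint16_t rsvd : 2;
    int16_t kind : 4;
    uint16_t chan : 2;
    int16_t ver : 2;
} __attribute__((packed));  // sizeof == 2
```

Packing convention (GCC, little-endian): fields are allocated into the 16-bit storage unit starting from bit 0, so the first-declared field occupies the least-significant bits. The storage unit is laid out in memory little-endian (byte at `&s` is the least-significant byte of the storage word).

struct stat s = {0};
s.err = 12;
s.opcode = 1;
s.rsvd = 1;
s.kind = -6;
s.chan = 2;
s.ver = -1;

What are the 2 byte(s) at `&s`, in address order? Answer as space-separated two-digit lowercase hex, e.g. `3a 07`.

err (4b) val=12 bits=0xc at bit 0: 0x000c
opcode (2b) val=1 bits=0x1 at bit 4: 0x001c
rsvd (2b) val=1 bits=0x1 at bit 6: 0x005c
kind (4b) val=-6 bits=0xa at bit 8: 0x0a5c
chan (2b) val=2 bits=0x2 at bit 12: 0x2a5c
ver (2b) val=-1 bits=0x3 at bit 14: 0xea5c
word = 0xea5c → little-endian bytes:
  [0]=0x5c  [1]=0xea

5c ea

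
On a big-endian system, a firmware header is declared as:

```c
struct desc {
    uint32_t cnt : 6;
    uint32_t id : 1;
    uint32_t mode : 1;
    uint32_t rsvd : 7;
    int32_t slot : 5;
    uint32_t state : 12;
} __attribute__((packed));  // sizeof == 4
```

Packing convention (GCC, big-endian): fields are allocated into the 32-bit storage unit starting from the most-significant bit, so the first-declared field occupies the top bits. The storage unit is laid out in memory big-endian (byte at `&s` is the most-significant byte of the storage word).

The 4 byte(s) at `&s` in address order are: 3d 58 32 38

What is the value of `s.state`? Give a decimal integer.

[0]=0x3d [1]=0x58 [2]=0x32 [3]=0x38 (big-endian) → word 0x3d583238
cnt [26+:6] = (word>>26) & 0x3f = 15
id [25+:1] = (word>>25) & 0x1 = 0
mode [24+:1] = (word>>24) & 0x1 = 1
rsvd [17+:7] = (word>>17) & 0x7f = 44
slot [12+:5] = (word>>12) & 0x1f = 3
state [0+:12] = (word>>0) & 0xfff = 568  ←

568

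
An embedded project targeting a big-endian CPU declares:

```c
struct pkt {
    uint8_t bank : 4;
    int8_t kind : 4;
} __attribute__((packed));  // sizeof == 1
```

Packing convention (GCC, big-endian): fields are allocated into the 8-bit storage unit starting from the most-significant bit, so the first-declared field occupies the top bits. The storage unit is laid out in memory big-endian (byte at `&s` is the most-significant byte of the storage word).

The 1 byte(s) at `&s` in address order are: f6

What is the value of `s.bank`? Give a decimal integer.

15

[0]=0xf6 (big-endian) → word 0xf6
bank:4 @ bit 4 → (0xf6>>4)&0xf = 0xf  ←
kind:4 @ bit 0 → (0xf6>>0)&0xf = 0x6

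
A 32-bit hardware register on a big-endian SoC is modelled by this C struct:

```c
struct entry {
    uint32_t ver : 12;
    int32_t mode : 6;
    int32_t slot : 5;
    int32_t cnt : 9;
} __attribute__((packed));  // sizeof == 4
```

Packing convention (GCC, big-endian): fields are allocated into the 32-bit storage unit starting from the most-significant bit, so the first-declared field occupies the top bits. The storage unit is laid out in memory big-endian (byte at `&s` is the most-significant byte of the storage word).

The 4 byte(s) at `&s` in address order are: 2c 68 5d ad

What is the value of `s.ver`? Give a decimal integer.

710

[0]=0x2c [1]=0x68 [2]=0x5d [3]=0xad (big-endian) → word 0x2c685dad
ver [20+:12] = (word>>20) & 0xfff = 710  ←
mode [14+:6] = (word>>14) & 0x3f = 33
slot [9+:5] = (word>>9) & 0x1f = 14
cnt [0+:9] = (word>>0) & 0x1ff = 429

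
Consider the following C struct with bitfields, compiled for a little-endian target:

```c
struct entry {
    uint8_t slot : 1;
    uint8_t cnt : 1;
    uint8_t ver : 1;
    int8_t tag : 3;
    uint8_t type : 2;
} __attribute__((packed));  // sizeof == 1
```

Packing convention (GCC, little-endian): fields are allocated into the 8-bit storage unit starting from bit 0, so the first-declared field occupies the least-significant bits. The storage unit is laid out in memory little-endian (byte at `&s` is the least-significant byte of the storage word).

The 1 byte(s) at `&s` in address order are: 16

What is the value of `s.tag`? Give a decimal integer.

[0]=0x16 (little-endian) → word 0x16
slot [0+:1] = (word>>0) & 0x1 = 0
cnt [1+:1] = (word>>1) & 0x1 = 1
ver [2+:1] = (word>>2) & 0x1 = 1
tag [3+:3] = (word>>3) & 0x7 = 2  ←
type [6+:2] = (word>>6) & 0x3 = 0
tag signed 3b, MSB=0: value = 2

2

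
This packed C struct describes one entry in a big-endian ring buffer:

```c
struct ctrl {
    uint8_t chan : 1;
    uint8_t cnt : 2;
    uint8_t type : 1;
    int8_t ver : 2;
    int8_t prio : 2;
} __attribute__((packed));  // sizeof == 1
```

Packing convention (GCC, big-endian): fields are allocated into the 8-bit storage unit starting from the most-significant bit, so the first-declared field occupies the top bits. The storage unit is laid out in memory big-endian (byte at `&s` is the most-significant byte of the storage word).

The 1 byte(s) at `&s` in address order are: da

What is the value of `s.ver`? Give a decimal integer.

[0]=0xda (big-endian) → word 0xda
chan [7+:1] = (word>>7) & 0x1 = 1
cnt [5+:2] = (word>>5) & 0x3 = 2
type [4+:1] = (word>>4) & 0x1 = 1
ver [2+:2] = (word>>2) & 0x3 = 2  ←
prio [0+:2] = (word>>0) & 0x3 = 2
ver signed 2b, MSB=1: 2 - 4 = -2

-2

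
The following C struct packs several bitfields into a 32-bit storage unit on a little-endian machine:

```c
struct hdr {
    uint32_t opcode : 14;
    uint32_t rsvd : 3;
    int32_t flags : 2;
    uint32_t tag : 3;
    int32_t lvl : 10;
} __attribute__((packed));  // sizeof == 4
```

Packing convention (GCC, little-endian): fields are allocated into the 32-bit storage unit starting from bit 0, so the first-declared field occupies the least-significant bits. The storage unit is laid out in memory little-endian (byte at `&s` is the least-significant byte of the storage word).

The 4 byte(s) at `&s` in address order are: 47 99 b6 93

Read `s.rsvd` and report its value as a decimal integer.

2

[0]=0x47 [1]=0x99 [2]=0xb6 [3]=0x93 (little-endian) → word 0x93b69947
opcode:14 @ bit 0 → (0x93b69947>>0)&0x3fff = 0x1947
rsvd:3 @ bit 14 → (0x93b69947>>14)&0x7 = 0x2  ←
flags:2 @ bit 17 → (0x93b69947>>17)&0x3 = 0x3
tag:3 @ bit 19 → (0x93b69947>>19)&0x7 = 0x6
lvl:10 @ bit 22 → (0x93b69947>>22)&0x3ff = 0x24e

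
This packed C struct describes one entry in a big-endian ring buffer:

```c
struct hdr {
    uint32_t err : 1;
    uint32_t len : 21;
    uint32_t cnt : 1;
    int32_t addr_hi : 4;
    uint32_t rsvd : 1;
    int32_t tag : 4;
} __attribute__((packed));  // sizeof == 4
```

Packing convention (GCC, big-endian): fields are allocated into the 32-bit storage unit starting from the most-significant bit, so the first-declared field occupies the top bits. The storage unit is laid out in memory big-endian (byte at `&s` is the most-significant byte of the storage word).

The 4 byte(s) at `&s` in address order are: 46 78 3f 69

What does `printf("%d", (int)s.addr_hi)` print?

-5

[0]=0x46 [1]=0x78 [2]=0x3f [3]=0x69 (big-endian) → word 0x46783f69
err [31+:1] = (word>>31) & 0x1 = 0
len [10+:21] = (word>>10) & 0x1fffff = 1154575
cnt [9+:1] = (word>>9) & 0x1 = 1
addr_hi [5+:4] = (word>>5) & 0xf = 11  ←
rsvd [4+:1] = (word>>4) & 0x1 = 0
tag [0+:4] = (word>>0) & 0xf = 9
addr_hi signed 4b, MSB=1: 11 - 16 = -5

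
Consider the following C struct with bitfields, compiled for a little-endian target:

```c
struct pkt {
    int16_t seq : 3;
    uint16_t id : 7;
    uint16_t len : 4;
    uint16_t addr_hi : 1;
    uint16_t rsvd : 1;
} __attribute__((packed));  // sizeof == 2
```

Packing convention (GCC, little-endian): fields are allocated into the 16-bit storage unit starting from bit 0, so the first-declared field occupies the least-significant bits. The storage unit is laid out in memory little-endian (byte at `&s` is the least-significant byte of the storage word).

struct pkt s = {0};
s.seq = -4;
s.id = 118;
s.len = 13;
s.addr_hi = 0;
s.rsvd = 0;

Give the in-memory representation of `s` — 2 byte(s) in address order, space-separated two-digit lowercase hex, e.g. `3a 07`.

b4 37

seq (3b) val=-4 bits=0x4 at bit 0: 0x0004
id (7b) val=118 bits=0x76 at bit 3: 0x03b4
len (4b) val=13 bits=0xd at bit 10: 0x37b4
addr_hi (1b) val=0 bits=0x0 at bit 14: 0x37b4
rsvd (1b) val=0 bits=0x0 at bit 15: 0x37b4
word = 0x37b4 → little-endian bytes:
  [0]=0xb4  [1]=0x37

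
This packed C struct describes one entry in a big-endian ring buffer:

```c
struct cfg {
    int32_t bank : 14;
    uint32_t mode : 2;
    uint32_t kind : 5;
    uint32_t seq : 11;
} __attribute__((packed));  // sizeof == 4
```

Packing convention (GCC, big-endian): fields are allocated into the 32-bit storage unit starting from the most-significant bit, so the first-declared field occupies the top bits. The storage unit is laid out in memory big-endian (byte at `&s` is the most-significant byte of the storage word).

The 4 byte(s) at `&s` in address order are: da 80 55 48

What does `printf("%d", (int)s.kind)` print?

10

[0]=0xda [1]=0x80 [2]=0x55 [3]=0x48 (big-endian) → word 0xda805548
bank [18+:14] = (word>>18) & 0x3fff = 13984
mode [16+:2] = (word>>16) & 0x3 = 0
kind [11+:5] = (word>>11) & 0x1f = 10  ←
seq [0+:11] = (word>>0) & 0x7ff = 1352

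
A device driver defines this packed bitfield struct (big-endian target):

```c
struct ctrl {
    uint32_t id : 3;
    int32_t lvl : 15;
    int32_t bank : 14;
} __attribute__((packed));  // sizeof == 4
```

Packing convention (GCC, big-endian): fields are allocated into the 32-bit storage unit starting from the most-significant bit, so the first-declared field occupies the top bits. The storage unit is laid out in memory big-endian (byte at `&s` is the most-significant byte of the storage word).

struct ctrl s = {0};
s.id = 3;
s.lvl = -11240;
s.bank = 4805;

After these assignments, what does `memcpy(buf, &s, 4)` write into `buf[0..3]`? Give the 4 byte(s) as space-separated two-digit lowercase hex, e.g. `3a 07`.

75 06 12 c5

id:3 = 3 → 0x3 << 29 → word 0x60000000
lvl:15 = -11240 → 0x5418 << 14 → word 0x75060000
bank:14 = 4805 → 0x12c5 << 0 → word 0x750612c5
word = 0x750612c5 → big-endian bytes:
  [0]=0x75  [1]=0x06  [2]=0x12  [3]=0xc5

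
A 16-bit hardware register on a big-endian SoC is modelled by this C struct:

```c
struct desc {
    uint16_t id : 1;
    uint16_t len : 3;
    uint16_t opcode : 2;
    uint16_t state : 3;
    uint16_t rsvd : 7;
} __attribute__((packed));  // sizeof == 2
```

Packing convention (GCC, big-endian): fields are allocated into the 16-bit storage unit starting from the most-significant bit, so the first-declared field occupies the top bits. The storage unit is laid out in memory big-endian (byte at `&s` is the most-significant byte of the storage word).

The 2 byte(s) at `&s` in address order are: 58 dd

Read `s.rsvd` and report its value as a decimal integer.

[0]=0x58 [1]=0xdd (big-endian) → word 0x58dd
id [15+:1] = (word>>15) & 0x1 = 0
len [12+:3] = (word>>12) & 0x7 = 5
opcode [10+:2] = (word>>10) & 0x3 = 2
state [7+:3] = (word>>7) & 0x7 = 1
rsvd [0+:7] = (word>>0) & 0x7f = 93  ←

93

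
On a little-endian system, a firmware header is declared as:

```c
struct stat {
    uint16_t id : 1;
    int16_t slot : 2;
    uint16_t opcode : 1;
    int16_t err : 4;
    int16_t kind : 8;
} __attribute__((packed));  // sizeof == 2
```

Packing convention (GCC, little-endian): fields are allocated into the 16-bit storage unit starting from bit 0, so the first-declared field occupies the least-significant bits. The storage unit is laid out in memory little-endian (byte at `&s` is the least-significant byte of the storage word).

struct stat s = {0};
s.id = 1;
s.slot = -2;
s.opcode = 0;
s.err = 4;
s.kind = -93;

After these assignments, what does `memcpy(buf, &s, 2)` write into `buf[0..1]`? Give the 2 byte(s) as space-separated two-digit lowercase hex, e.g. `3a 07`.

[0+:1] id=1 & 0x1 = 0x1; word=0x0001
[1+:2] slot=-2 & 0x3 = 0x2; word=0x0005
[3+:1] opcode=0 & 0x1 = 0x0; word=0x0005
[4+:4] err=4 & 0xf = 0x4; word=0x0045
[8+:8] kind=-93 & 0xff = 0xa3; word=0xa345
word = 0xa345 → little-endian bytes:
  [0]=0x45  [1]=0xa3

45 a3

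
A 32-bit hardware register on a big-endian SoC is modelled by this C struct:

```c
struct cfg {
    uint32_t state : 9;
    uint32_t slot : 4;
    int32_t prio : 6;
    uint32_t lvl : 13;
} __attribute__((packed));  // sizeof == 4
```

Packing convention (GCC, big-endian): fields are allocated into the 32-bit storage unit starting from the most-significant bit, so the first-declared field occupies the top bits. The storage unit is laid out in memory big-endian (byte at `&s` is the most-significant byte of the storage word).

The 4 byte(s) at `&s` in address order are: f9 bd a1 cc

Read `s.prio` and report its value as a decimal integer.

[0]=0xf9 [1]=0xbd [2]=0xa1 [3]=0xcc (big-endian) → word 0xf9bda1cc
state:9 @ bit 23 → (0xf9bda1cc>>23)&0x1ff = 0x1f3
slot:4 @ bit 19 → (0xf9bda1cc>>19)&0xf = 0x7
prio:6 @ bit 13 → (0xf9bda1cc>>13)&0x3f = 0x2d  ←
lvl:13 @ bit 0 → (0xf9bda1cc>>0)&0x1fff = 0x1cc
prio signed 6b, MSB=1: 45 - 64 = -19

-19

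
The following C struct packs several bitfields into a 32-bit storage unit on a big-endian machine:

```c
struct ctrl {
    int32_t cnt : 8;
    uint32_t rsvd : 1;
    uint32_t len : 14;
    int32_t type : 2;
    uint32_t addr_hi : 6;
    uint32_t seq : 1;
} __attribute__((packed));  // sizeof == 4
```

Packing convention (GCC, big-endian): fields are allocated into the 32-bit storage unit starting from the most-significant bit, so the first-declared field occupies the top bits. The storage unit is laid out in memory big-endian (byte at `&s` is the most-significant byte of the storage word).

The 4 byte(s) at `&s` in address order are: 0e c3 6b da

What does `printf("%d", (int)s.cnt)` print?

14

[0]=0x0e [1]=0xc3 [2]=0x6b [3]=0xda (big-endian) → word 0x0ec36bda
cnt:8 @ bit 24 → (0x0ec36bda>>24)&0xff = 0xe  ←
rsvd:1 @ bit 23 → (0x0ec36bda>>23)&0x1 = 0x1
len:14 @ bit 9 → (0x0ec36bda>>9)&0x3fff = 0x21b5
type:2 @ bit 7 → (0x0ec36bda>>7)&0x3 = 0x3
addr_hi:6 @ bit 1 → (0x0ec36bda>>1)&0x3f = 0x2d
seq:1 @ bit 0 → (0x0ec36bda>>0)&0x1 = 0x0
cnt signed 8b, MSB=0: value = 14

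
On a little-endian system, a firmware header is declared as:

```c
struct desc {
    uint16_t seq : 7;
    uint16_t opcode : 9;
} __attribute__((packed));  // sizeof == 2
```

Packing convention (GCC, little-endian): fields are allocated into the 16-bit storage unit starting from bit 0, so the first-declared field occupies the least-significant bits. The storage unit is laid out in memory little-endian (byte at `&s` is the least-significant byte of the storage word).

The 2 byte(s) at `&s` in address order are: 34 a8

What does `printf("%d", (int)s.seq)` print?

52

[0]=0x34 [1]=0xa8 (little-endian) → word 0xa834
seq:7 @ bit 0 → (0xa834>>0)&0x7f = 0x34  ←
opcode:9 @ bit 7 → (0xa834>>7)&0x1ff = 0x150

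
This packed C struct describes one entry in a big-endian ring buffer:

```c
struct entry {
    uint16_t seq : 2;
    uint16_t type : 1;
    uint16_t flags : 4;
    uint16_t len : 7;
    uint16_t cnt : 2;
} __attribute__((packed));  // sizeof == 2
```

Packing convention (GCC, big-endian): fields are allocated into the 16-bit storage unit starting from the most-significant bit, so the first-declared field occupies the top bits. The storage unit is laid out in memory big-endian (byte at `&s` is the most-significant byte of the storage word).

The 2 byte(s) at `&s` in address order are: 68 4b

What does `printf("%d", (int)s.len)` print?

[0]=0x68 [1]=0x4b (big-endian) → word 0x684b
seq:2 @ bit 14 → (0x684b>>14)&0x3 = 0x1
type:1 @ bit 13 → (0x684b>>13)&0x1 = 0x1
flags:4 @ bit 9 → (0x684b>>9)&0xf = 0x4
len:7 @ bit 2 → (0x684b>>2)&0x7f = 0x12  ←
cnt:2 @ bit 0 → (0x684b>>0)&0x3 = 0x3

18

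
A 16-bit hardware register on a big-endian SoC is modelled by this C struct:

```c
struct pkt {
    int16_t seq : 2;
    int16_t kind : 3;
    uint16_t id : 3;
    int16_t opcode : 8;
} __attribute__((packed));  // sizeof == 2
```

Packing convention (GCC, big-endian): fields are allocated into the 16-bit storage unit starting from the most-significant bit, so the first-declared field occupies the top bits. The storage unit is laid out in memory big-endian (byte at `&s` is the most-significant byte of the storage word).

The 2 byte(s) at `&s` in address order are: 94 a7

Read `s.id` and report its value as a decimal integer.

4

[0]=0x94 [1]=0xa7 (big-endian) → word 0x94a7
seq:2 @ bit 14 → (0x94a7>>14)&0x3 = 0x2
kind:3 @ bit 11 → (0x94a7>>11)&0x7 = 0x2
id:3 @ bit 8 → (0x94a7>>8)&0x7 = 0x4  ←
opcode:8 @ bit 0 → (0x94a7>>0)&0xff = 0xa7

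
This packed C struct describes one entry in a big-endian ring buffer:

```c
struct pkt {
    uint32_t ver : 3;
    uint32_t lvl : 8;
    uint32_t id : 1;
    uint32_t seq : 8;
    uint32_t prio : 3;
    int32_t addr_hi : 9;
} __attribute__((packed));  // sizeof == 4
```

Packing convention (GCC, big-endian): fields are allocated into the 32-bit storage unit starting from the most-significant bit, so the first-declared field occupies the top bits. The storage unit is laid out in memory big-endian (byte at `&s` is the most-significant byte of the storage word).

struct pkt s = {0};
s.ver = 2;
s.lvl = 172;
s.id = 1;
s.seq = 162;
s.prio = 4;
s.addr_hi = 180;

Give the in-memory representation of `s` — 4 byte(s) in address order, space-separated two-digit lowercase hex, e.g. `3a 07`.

[29+:3] ver=2 & 0x7 = 0x2; word=0x40000000
[21+:8] lvl=172 & 0xff = 0xac; word=0x55800000
[20+:1] id=1 & 0x1 = 0x1; word=0x55900000
[12+:8] seq=162 & 0xff = 0xa2; word=0x559a2000
[9+:3] prio=4 & 0x7 = 0x4; word=0x559a2800
[0+:9] addr_hi=180 & 0x1ff = 0xb4; word=0x559a28b4
word = 0x559a28b4 → big-endian bytes:
  [0]=0x55  [1]=0x9a  [2]=0x28  [3]=0xb4

55 9a 28 b4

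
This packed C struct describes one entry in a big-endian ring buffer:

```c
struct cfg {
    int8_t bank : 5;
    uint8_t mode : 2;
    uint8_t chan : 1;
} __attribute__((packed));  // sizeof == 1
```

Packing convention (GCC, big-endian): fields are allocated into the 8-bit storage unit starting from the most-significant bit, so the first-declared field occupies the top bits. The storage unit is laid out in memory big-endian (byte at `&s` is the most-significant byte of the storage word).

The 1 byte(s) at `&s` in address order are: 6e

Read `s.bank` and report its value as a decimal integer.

[0]=0x6e (big-endian) → word 0x6e
bank [3+:5] = (word>>3) & 0x1f = 13  ←
mode [1+:2] = (word>>1) & 0x3 = 3
chan [0+:1] = (word>>0) & 0x1 = 0
bank signed 5b, MSB=0: value = 13

13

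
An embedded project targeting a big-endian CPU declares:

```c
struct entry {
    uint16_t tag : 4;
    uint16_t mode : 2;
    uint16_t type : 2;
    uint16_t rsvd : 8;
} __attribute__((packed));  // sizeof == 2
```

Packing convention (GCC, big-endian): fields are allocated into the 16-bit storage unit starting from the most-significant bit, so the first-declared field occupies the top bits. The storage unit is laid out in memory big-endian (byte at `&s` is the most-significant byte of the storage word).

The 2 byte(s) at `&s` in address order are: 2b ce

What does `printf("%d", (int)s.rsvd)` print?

[0]=0x2b [1]=0xce (big-endian) → word 0x2bce
tag [12+:4] = (word>>12) & 0xf = 2
mode [10+:2] = (word>>10) & 0x3 = 2
type [8+:2] = (word>>8) & 0x3 = 3
rsvd [0+:8] = (word>>0) & 0xff = 206  ←

206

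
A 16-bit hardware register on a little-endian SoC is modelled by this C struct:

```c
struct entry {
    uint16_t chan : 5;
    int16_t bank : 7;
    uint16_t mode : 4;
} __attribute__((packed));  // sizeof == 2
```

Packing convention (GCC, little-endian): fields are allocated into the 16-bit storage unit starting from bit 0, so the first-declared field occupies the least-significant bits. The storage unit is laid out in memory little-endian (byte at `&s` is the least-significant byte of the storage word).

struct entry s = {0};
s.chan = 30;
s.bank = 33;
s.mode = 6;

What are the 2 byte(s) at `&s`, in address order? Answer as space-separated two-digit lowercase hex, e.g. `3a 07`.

[0+:5] chan=30 & 0x1f = 0x1e; word=0x001e
[5+:7] bank=33 & 0x7f = 0x21; word=0x043e
[12+:4] mode=6 & 0xf = 0x6; word=0x643e
word = 0x643e → little-endian bytes:
  [0]=0x3e  [1]=0x64

3e 64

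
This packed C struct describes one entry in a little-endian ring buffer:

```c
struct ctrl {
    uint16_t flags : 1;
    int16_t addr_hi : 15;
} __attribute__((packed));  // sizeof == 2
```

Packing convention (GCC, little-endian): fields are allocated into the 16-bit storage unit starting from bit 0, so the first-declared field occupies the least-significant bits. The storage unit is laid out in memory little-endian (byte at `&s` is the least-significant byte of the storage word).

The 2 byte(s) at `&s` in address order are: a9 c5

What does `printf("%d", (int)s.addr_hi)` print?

-7468

[0]=0xa9 [1]=0xc5 (little-endian) → word 0xc5a9
flags [0+:1] = (word>>0) & 0x1 = 1
addr_hi [1+:15] = (word>>1) & 0x7fff = 25300  ←
addr_hi signed 15b, MSB=1: 25300 - 32768 = -7468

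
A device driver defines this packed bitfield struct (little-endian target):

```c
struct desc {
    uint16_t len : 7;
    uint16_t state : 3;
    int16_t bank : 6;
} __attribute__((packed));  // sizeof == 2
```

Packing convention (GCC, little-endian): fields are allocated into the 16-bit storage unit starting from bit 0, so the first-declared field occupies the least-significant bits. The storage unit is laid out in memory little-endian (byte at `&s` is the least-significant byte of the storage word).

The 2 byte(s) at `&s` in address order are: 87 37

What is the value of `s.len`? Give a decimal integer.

7

[0]=0x87 [1]=0x37 (little-endian) → word 0x3787
len [0+:7] = (word>>0) & 0x7f = 7  ←
state [7+:3] = (word>>7) & 0x7 = 7
bank [10+:6] = (word>>10) & 0x3f = 13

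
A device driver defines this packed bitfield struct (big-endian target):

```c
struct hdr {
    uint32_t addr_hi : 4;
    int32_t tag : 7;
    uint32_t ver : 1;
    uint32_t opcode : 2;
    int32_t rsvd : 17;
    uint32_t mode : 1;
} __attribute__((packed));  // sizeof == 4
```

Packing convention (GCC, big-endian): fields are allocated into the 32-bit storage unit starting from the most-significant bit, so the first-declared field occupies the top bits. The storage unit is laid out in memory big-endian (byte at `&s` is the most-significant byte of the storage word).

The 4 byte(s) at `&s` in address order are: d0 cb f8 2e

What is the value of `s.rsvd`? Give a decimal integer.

[0]=0xd0 [1]=0xcb [2]=0xf8 [3]=0x2e (big-endian) → word 0xd0cbf82e
addr_hi [28+:4] = (word>>28) & 0xf = 13
tag [21+:7] = (word>>21) & 0x7f = 6
ver [20+:1] = (word>>20) & 0x1 = 0
opcode [18+:2] = (word>>18) & 0x3 = 2
rsvd [1+:17] = (word>>1) & 0x1ffff = 130071  ←
mode [0+:1] = (word>>0) & 0x1 = 0
rsvd signed 17b, MSB=1: 130071 - 131072 = -1001

-1001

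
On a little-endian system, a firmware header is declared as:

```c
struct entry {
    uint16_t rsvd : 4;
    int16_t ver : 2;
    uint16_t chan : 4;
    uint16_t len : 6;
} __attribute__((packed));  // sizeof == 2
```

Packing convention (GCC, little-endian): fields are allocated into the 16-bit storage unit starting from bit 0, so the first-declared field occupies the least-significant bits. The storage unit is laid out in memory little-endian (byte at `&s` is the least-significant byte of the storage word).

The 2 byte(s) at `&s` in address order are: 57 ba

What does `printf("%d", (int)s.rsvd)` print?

7

[0]=0x57 [1]=0xba (little-endian) → word 0xba57
rsvd [0+:4] = (word>>0) & 0xf = 7  ←
ver [4+:2] = (word>>4) & 0x3 = 1
chan [6+:4] = (word>>6) & 0xf = 9
len [10+:6] = (word>>10) & 0x3f = 46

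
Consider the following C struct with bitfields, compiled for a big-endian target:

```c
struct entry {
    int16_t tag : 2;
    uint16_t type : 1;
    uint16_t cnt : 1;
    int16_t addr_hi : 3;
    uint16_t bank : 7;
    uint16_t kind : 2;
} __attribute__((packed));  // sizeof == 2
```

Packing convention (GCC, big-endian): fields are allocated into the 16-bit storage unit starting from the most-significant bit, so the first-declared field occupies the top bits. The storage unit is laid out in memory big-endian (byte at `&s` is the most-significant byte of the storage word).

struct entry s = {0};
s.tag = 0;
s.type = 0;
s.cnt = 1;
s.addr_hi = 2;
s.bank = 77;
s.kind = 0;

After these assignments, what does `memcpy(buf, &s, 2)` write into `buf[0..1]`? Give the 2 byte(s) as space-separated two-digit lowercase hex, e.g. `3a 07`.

tag:2 = 0 → 0x0 << 14 → word 0x0000
type:1 = 0 → 0x0 << 13 → word 0x0000
cnt:1 = 1 → 0x1 << 12 → word 0x1000
addr_hi:3 = 2 → 0x2 << 9 → word 0x1400
bank:7 = 77 → 0x4d << 2 → word 0x1534
kind:2 = 0 → 0x0 << 0 → word 0x1534
word = 0x1534 → big-endian bytes:
  [0]=0x15  [1]=0x34

15 34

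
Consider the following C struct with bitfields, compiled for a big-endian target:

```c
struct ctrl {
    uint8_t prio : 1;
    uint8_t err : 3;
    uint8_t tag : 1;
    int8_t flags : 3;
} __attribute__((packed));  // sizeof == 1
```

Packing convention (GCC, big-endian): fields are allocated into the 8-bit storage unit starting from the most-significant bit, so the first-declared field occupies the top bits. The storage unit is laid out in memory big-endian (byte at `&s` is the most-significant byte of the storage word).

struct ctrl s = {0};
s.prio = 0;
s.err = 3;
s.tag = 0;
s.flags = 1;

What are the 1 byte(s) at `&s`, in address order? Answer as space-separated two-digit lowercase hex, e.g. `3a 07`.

[7+:1] prio=0 & 0x1 = 0x0; word=0x00
[4+:3] err=3 & 0x7 = 0x3; word=0x30
[3+:1] tag=0 & 0x1 = 0x0; word=0x30
[0+:3] flags=1 & 0x7 = 0x1; word=0x31
word = 0x31 → big-endian bytes:
  [0]=0x31

31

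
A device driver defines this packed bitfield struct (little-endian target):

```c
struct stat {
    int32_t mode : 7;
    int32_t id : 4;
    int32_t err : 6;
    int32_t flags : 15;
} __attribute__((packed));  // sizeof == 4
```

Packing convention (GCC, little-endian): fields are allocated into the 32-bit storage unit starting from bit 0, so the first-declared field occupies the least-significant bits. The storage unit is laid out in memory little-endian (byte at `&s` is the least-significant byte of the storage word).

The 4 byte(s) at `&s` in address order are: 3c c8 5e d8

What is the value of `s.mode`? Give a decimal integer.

[0]=0x3c [1]=0xc8 [2]=0x5e [3]=0xd8 (little-endian) → word 0xd85ec83c
mode [0+:7] = (word>>0) & 0x7f = 60  ←
id [7+:4] = (word>>7) & 0xf = 0
err [11+:6] = (word>>11) & 0x3f = 25
flags [17+:15] = (word>>17) & 0x7fff = 27695
mode signed 7b, MSB=0: value = 60

60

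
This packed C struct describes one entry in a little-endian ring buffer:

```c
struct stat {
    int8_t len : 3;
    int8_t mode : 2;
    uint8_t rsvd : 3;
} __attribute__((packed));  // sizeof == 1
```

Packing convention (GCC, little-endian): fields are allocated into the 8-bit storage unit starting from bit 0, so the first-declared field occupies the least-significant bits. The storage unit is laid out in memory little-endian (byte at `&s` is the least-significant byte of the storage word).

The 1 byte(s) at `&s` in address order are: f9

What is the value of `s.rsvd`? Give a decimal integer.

7

[0]=0xf9 (little-endian) → word 0xf9
len [0+:3] = (word>>0) & 0x7 = 1
mode [3+:2] = (word>>3) & 0x3 = 3
rsvd [5+:3] = (word>>5) & 0x7 = 7  ←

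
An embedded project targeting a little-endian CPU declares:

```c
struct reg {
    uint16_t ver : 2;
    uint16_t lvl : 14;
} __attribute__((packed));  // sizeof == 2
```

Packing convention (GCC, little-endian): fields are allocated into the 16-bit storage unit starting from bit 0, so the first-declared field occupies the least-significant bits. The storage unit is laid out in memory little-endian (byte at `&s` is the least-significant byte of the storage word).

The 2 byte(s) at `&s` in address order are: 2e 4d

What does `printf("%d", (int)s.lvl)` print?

[0]=0x2e [1]=0x4d (little-endian) → word 0x4d2e
ver [0+:2] = (word>>0) & 0x3 = 2
lvl [2+:14] = (word>>2) & 0x3fff = 4939  ←

4939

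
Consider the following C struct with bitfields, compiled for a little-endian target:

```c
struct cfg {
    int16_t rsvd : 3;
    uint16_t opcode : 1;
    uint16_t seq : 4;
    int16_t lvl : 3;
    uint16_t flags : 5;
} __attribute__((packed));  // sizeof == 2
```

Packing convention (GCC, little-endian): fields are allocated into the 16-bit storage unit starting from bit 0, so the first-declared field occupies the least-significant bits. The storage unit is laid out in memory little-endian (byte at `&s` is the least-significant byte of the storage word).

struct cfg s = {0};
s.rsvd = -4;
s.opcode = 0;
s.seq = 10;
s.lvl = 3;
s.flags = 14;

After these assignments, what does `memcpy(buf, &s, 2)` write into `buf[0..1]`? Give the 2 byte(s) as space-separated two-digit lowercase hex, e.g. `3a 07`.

a4 73

rsvd:3 = -4 → 0x4 << 0 → word 0x0004
opcode:1 = 0 → 0x0 << 3 → word 0x0004
seq:4 = 10 → 0xa << 4 → word 0x00a4
lvl:3 = 3 → 0x3 << 8 → word 0x03a4
flags:5 = 14 → 0xe << 11 → word 0x73a4
word = 0x73a4 → little-endian bytes:
  [0]=0xa4  [1]=0x73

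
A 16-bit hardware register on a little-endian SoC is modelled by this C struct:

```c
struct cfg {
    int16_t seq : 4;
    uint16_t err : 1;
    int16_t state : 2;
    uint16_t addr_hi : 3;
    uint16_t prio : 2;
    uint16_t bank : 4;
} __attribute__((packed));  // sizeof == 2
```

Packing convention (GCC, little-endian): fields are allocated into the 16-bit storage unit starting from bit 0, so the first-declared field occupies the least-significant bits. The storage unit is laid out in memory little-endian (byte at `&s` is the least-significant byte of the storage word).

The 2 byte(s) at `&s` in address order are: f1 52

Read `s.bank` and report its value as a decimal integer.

5

[0]=0xf1 [1]=0x52 (little-endian) → word 0x52f1
seq [0+:4] = (word>>0) & 0xf = 1
err [4+:1] = (word>>4) & 0x1 = 1
state [5+:2] = (word>>5) & 0x3 = 3
addr_hi [7+:3] = (word>>7) & 0x7 = 5
prio [10+:2] = (word>>10) & 0x3 = 0
bank [12+:4] = (word>>12) & 0xf = 5  ←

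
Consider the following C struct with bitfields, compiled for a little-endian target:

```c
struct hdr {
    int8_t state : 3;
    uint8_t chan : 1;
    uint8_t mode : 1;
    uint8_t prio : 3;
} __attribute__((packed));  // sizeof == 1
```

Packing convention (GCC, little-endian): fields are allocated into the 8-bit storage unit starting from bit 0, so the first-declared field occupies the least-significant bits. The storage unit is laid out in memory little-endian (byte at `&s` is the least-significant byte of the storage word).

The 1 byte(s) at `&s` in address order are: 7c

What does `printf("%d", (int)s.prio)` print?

3

[0]=0x7c (little-endian) → word 0x7c
state:3 @ bit 0 → (0x7c>>0)&0x7 = 0x4
chan:1 @ bit 3 → (0x7c>>3)&0x1 = 0x1
mode:1 @ bit 4 → (0x7c>>4)&0x1 = 0x1
prio:3 @ bit 5 → (0x7c>>5)&0x7 = 0x3  ←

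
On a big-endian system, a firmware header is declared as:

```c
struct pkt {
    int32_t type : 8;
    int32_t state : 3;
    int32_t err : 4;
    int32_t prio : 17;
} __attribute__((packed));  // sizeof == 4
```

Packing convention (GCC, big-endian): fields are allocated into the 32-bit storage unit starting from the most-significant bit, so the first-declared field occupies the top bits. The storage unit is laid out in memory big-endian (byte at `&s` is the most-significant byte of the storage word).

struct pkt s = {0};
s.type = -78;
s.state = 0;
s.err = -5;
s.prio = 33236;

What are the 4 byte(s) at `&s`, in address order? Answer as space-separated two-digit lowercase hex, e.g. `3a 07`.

b2 16 81 d4

type (8b) val=-78 bits=0xb2 at bit 24: 0xb2000000
state (3b) val=0 bits=0x0 at bit 21: 0xb2000000
err (4b) val=-5 bits=0xb at bit 17: 0xb2160000
prio (17b) val=33236 bits=0x81d4 at bit 0: 0xb21681d4
word = 0xb21681d4 → big-endian bytes:
  [0]=0xb2  [1]=0x16  [2]=0x81  [3]=0xd4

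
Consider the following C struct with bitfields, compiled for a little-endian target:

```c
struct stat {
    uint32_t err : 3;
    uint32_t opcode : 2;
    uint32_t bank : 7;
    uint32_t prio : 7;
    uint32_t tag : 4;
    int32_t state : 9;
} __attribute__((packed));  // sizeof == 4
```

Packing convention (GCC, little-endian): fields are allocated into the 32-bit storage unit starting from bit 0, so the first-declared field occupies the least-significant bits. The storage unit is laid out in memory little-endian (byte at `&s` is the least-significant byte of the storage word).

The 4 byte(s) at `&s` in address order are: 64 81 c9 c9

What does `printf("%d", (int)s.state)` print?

-109

[0]=0x64 [1]=0x81 [2]=0xc9 [3]=0xc9 (little-endian) → word 0xc9c98164
err:3 @ bit 0 → (0xc9c98164>>0)&0x7 = 0x4
opcode:2 @ bit 3 → (0xc9c98164>>3)&0x3 = 0x0
bank:7 @ bit 5 → (0xc9c98164>>5)&0x7f = 0xb
prio:7 @ bit 12 → (0xc9c98164>>12)&0x7f = 0x18
tag:4 @ bit 19 → (0xc9c98164>>19)&0xf = 0x9
state:9 @ bit 23 → (0xc9c98164>>23)&0x1ff = 0x193  ←
state signed 9b, MSB=1: 403 - 512 = -109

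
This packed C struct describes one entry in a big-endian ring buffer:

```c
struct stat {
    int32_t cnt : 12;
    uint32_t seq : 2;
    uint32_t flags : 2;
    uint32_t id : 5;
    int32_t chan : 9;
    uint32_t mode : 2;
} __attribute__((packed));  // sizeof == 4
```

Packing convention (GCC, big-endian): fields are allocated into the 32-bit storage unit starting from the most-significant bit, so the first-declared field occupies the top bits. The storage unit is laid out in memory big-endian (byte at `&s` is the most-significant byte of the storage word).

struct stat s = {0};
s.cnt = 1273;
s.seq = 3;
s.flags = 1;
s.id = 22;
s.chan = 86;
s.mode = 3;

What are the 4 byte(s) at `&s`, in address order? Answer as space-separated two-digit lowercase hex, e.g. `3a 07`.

4f 9d b1 5b

cnt (12b) val=1273 bits=0x4f9 at bit 20: 0x4f900000
seq (2b) val=3 bits=0x3 at bit 18: 0x4f9c0000
flags (2b) val=1 bits=0x1 at bit 16: 0x4f9d0000
id (5b) val=22 bits=0x16 at bit 11: 0x4f9db000
chan (9b) val=86 bits=0x56 at bit 2: 0x4f9db158
mode (2b) val=3 bits=0x3 at bit 0: 0x4f9db15b
word = 0x4f9db15b → big-endian bytes:
  [0]=0x4f  [1]=0x9d  [2]=0xb1  [3]=0x5b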